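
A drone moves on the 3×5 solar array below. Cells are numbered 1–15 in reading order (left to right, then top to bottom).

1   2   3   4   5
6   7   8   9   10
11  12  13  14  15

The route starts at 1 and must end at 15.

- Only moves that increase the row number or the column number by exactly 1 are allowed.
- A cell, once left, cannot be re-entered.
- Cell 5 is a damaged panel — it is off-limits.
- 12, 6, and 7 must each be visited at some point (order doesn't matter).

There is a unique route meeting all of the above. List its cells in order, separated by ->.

Moves only go right or down, so the column and row indices never decrease.
Route from 1: down to 6, right to 7, down to 12, 3× right (reaching 15) — 6 moves in all.
Check: all required cells visited.

1 -> 6 -> 7 -> 12 -> 13 -> 14 -> 15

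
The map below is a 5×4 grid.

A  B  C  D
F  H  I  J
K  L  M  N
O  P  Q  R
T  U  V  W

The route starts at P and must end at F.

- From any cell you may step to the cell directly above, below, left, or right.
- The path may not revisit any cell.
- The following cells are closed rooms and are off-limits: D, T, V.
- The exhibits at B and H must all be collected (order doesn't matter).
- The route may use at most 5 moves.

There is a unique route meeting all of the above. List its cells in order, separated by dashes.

Any route must reach B and H and still end at F within 5 moves, so the order of the required stops is forced.
Route from P: 3× up (reaching B), left to A, down to F — 5 moves in all.
Check: all required cells visited; 5 ≤ 5 moves.

P - L - H - B - A - F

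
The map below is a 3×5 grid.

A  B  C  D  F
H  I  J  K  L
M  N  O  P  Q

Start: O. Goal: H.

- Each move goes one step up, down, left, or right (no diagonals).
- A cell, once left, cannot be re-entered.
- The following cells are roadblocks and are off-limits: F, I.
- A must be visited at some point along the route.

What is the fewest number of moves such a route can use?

5

Any route passes through A somewhere between O and H. Summing Manhattan distances along the two legs (O → A → H) gives a lower bound of 4 + 1 = 5 moves.
A route of 5 moves achieves this: O → J → C → B → A → H.
Since 5 matches the lower bound, it is optimal.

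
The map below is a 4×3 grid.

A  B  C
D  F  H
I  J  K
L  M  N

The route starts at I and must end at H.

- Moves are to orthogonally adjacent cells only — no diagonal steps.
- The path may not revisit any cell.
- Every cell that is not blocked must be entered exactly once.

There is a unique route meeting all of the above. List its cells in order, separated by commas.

Need to visit all 12 open cells exactly once, starting at I and ending at H.
Cell L has only two open neighbours (I and M), so the path must pass straight through it: one of those is the cell it's entered from and the other is where it exits.
Route from I: down 1 to L, right 2 to N, up 1 to K, left 1 to J, up 1 to F, left 1 to D, up 1 to A, right 2 to C, down 1 to H — 11 moves in all.
Check: all 12 open cells covered.

I, L, M, N, K, J, F, D, A, B, C, H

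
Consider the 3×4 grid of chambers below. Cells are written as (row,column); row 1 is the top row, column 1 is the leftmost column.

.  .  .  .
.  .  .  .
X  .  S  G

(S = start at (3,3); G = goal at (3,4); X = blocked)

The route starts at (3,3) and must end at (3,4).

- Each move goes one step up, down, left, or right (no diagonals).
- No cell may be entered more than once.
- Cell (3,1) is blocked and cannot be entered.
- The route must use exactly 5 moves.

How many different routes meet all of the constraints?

2

Need simple routes of exactly 5 moves from (3,3) to (3,4) (Manhattan distance 1, so 2 moves are spent on a detour and 2 undoing it).
Enumerating: (3,3) (2,3) (1,3) (1,4) (2,4) (3,4) | (3,3) (3,2) (2,2) (2,3) (2,4) (3,4).
That gives 2 routes.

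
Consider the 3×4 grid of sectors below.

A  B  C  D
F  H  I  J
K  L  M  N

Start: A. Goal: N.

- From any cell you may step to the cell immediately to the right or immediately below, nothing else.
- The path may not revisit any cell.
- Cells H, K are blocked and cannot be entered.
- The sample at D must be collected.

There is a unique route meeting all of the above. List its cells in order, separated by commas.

A, B, C, D, J, N

Moves only go right or down, so the column and row indices never decrease.
Route from A: 3× right (reaching D), 2× down (reaching N) — 5 moves in all.
Check: all required cells visited.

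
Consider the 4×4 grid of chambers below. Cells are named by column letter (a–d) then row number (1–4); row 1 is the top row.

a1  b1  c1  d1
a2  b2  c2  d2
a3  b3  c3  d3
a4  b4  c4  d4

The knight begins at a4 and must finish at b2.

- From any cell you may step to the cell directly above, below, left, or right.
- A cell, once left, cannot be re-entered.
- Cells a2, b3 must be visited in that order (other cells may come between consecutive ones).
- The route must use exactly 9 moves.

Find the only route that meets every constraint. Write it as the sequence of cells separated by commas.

The waypoints must appear in the order a2, b3, with no cell reused.
Route from a4: up 3 to a1, right 2 to c1, down 2 to c3, left 1 to b3, up 1 to b2 — 9 moves in all.
Check: order respected (a2 at step 2, b3 at step 8); 9 moves as required.

a4, a3, a2, a1, b1, c1, c2, c3, b3, b2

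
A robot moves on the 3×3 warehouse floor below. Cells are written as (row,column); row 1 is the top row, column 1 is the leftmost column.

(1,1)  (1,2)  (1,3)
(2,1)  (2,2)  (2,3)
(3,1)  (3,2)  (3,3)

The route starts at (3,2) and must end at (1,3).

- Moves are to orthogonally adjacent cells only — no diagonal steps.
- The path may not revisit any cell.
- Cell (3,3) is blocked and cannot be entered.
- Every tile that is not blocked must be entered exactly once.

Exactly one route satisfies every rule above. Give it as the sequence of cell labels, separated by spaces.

(3,2) (3,1) (2,1) (1,1) (1,2) (2,2) (2,3) (1,3)

Need to visit all 8 open cells exactly once, starting at (3,2) and ending at (1,3).
Cell (1,1) has only two open neighbours ((2,1) and (1,2)), so the path must pass straight through it: one of those is the cell it's entered from and the other is where it exits.
Route from (3,2): left to (3,1), 2× up (reaching (1,1)), right to (1,2), down to (2,2), right to (2,3), up to (1,3) — 7 moves in all.
Check: all 8 open cells covered.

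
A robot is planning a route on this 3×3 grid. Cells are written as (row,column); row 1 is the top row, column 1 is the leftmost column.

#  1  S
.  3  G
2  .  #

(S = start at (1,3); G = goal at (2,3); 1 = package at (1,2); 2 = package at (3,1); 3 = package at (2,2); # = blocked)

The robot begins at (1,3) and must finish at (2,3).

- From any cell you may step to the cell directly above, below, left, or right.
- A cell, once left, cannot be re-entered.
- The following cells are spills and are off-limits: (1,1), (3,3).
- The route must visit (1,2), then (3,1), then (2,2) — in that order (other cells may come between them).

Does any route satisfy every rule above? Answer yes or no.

no

Even ignoring the required order, no revisit-free route from (1,3) to (2,3) manages to pass through all of (1,2), (3,1), and (2,2): branching out from (1,3), every path either misses one of them or, having collected them, can no longer reach (2,3) without re-entering a cell.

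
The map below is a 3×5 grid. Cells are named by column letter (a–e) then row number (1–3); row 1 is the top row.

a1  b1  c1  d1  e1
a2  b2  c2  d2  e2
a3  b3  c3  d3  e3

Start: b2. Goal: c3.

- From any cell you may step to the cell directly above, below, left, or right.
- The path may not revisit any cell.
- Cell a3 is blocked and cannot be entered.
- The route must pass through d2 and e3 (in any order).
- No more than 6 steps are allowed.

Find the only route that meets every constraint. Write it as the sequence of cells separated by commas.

b2, c2, d2, e2, e3, d3, c3

The 6-move cap with required stops at d2, e3 leaves no slack for detours.
Route from b2: 3× right (reaching e2), down to e3, 2× left (reaching c3) — 6 moves in all.
Check: all required cells visited; 6 ≤ 6 moves.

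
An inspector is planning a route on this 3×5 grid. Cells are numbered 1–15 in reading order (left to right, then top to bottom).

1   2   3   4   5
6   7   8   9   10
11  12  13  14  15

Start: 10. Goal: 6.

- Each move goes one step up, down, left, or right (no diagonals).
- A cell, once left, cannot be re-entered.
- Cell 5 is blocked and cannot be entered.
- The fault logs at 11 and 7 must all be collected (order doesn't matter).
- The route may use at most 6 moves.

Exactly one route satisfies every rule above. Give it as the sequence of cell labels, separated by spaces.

The budget equals the shortest possible length, so every move has to be on a shortest route through the required cells.
Route from 10: left 3 to 7, down 1 to 12, left 1 to 11, up 1 to 6 — 6 moves in all.
Check: all required cells visited; 6 ≤ 6 moves.

10 9 8 7 12 11 6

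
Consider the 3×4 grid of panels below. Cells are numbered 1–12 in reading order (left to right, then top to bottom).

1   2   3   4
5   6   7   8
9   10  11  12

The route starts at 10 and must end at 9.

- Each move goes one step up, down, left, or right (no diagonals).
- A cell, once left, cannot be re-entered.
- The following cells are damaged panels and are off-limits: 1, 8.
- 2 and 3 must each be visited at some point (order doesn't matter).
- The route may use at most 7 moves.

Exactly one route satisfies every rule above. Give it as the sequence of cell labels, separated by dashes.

10 - 11 - 7 - 3 - 2 - 6 - 5 - 9

Any route must reach 2 and 3 and still end at 9 within 7 moves, so the order of the required stops is forced.
Route from 10: right to 11, 2× up (reaching 3), left to 2, down to 6, left to 5, down to 9 — 7 moves in all.
Check: all required cells visited; 7 ≤ 7 moves.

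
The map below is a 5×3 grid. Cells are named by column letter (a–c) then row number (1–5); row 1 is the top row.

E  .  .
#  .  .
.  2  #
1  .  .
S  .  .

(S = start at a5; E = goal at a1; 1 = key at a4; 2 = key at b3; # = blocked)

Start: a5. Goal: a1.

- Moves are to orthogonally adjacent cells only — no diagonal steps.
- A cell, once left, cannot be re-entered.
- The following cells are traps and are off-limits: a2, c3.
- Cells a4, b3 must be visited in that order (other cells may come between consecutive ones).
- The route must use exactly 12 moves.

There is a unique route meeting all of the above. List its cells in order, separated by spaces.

a5 b5 c5 c4 b4 a4 a3 b3 b2 c2 c1 b1 a1

The waypoints must appear in the order a4, b3, with no cell reused.
Route from a5: right 2 to c5, up 1 to c4, left 2 to a4, up 1 to a3, right 1 to b3, up 1 to b2, right 1 to c2, up 1 to c1, left 2 to a1 — 12 moves in all.
Check: order respected (1 at step 5, 2 at step 7); 12 moves as required.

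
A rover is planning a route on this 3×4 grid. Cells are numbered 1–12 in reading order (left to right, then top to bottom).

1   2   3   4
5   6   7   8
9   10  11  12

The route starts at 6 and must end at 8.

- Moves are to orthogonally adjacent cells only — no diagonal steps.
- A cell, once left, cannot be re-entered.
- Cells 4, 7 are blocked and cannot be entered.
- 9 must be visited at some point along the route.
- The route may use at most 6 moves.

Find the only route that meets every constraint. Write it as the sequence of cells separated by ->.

6 -> 5 -> 9 -> 10 -> 11 -> 12 -> 8

Any route must reach 9 and still end at 8 within 6 moves, so the order of the required stops is forced.
Route from 6: left to 5, down to 9, 3× right (reaching 12), up to 8 — 6 moves in all.
Check: all required cells visited; 6 ≤ 6 moves.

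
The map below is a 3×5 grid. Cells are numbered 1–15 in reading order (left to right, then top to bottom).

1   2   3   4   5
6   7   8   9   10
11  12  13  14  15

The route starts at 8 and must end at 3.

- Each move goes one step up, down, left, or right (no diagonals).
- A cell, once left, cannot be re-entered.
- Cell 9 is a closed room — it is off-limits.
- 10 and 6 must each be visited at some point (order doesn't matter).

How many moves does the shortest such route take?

Any route passes through 10 and 6 in some order between 8 and 3. Summing Manhattan distances along each leg and taking the cheapest ordering (8 → 6 → 10 → 3) gives a lower bound of 2 + 4 + 3 = 9 moves.
That bound ignores the blocked cells. Measuring each leg by the fewest moves that actually steer around them (8→6: 2; 6→10: 6; 10→3: 3) raises the lower bound to 11.
A route of 11 moves exists: 8 → 7 → 6 → 11 → 12 → 13 → 14 → 15 → 10 → 5 → 4 → 3.
Since 11 matches that lower bound, it is optimal.

11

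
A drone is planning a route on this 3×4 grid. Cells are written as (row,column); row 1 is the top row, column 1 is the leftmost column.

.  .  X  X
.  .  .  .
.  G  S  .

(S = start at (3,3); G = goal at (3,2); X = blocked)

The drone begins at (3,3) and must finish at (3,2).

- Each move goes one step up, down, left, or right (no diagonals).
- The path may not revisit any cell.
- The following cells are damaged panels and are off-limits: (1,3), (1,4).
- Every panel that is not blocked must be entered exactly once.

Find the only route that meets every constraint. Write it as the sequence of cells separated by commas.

(3,3), (3,4), (2,4), (2,3), (2,2), (1,2), (1,1), (2,1), (3,1), (3,2)

Need to visit all 10 open cells exactly once, starting at (3,3) and ending at (3,2).
Route from (3,3): right 1 to (3,4), up 1 to (2,4), left 2 to (2,2), up 1 to (1,2), left 1 to (1,1), down 2 to (3,1), right 1 to (3,2) — 9 moves in all.
Check: all 10 open cells covered.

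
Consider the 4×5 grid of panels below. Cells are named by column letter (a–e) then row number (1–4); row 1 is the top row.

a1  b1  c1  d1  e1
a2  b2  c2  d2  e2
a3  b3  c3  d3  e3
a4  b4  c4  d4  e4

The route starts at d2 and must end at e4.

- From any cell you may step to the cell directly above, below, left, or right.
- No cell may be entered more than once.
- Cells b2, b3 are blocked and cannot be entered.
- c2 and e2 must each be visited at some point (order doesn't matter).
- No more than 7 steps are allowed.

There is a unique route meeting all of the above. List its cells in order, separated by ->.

The 7-move cap with required stops at c2, e2 leaves no slack for detours.
Route from d2: left 1 to c2, up 1 to c1, right 2 to e1, down 3 to e4 — 7 moves in all.
Check: all required cells visited; 7 ≤ 7 moves.

d2 -> c2 -> c1 -> d1 -> e1 -> e2 -> e3 -> e4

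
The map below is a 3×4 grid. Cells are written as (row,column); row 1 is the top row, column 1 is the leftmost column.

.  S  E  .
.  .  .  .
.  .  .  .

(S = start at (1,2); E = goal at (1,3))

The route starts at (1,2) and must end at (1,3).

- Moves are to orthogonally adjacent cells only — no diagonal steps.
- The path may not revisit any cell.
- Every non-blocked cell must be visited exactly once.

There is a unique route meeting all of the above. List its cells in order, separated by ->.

Need to visit all 12 open cells exactly once, starting at (1,2) and ending at (1,3).
Cell (3,4) has only two open neighbours ((2,4) and (3,3)), so the path must pass straight through it: one of those is the cell it's entered from and the other is where it exits.
Route from (1,2): left 1 to (1,1), down 2 to (3,1), right 1 to (3,2), up 1 to (2,2), right 1 to (2,3), down 1 to (3,3), right 1 to (3,4), up 2 to (1,4), left 1 to (1,3) — 11 moves in all.
Check: all 12 open cells covered.

(1,2) -> (1,1) -> (2,1) -> (3,1) -> (3,2) -> (2,2) -> (2,3) -> (3,3) -> (3,4) -> (2,4) -> (1,4) -> (1,3)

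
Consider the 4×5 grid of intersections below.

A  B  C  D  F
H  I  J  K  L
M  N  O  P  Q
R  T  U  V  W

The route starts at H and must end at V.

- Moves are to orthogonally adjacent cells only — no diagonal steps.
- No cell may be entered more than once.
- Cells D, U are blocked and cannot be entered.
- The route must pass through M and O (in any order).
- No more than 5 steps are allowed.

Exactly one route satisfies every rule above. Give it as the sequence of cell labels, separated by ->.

H -> M -> N -> O -> P -> V

The budget equals the shortest possible length, so every move has to be on a shortest route through the required cells.
Route from H: down to M, 3× right (reaching P), down to V — 5 moves in all.
Check: all required cells visited; 5 ≤ 5 moves.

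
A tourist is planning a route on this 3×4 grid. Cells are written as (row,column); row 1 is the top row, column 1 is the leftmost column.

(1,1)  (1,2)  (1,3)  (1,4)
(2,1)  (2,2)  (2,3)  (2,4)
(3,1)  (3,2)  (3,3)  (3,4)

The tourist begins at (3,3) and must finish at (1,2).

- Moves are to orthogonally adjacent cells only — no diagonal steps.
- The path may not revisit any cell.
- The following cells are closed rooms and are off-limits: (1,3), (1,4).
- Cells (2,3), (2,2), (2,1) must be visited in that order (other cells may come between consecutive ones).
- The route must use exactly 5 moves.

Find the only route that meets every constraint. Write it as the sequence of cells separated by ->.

(3,3) -> (2,3) -> (2,2) -> (2,1) -> (1,1) -> (1,2)

The waypoints must appear in the order (2,3), (2,2), (2,1), with no cell reused.
Route from (3,3): up to (2,3), 2× left (reaching (2,1)), up to (1,1), right to (1,2) — 5 moves in all.
Check: order respected ((2,3) at step 1, (2,2) at step 2, (2,1) at step 3); 5 moves as required.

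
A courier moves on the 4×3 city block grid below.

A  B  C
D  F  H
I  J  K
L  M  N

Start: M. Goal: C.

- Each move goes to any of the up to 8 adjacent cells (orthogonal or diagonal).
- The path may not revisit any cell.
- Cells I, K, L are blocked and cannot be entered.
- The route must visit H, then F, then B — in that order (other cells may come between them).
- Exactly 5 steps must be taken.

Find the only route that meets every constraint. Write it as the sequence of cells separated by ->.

M -> J -> H -> F -> B -> C

The waypoints must appear in the order H, F, B, with no cell reused.
Route from M: up 1 to J, up-right 1 to H, left 1 to F, up 1 to B, right 1 to C — 5 moves in all.
Check: order respected (H at step 2, F at step 3, B at step 4); 5 moves as required.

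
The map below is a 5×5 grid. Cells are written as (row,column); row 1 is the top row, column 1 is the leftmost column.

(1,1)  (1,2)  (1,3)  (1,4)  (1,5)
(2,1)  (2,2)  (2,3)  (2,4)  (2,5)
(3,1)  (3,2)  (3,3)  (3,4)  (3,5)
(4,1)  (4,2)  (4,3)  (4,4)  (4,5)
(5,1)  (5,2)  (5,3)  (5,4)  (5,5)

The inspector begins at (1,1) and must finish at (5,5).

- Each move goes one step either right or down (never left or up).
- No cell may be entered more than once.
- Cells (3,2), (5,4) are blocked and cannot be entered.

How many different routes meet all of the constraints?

23

A right/down-only route from (1,1) to (5,5) makes exactly 4 down-moves and 4 right-moves in some order.
With no other constraints that would be C(8,4) = 70 routes.
Subtract routes through each blocked cell (inclusion–exclusion for overlaps): − through (3,2): 30 − through (5,4): 35 + through (3,2)&(5,4): 18 → 23.
That gives 23 routes.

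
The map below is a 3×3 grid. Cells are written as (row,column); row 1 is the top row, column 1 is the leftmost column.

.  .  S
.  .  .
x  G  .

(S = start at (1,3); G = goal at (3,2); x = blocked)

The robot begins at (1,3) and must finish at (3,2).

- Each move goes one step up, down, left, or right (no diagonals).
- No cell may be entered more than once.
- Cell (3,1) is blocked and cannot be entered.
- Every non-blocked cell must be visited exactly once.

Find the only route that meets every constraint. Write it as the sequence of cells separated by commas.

(1,3), (1,2), (1,1), (2,1), (2,2), (2,3), (3,3), (3,2)

Need to visit all 8 open cells exactly once, starting at (1,3) and ending at (3,2).
Cell (1,1) has only two open neighbours ((2,1) and (1,2)), so the path must pass straight through it: one of those is the cell it's entered from and the other is where it exits.
Route from (1,3): 2× left (reaching (1,1)), down to (2,1), 2× right (reaching (2,3)), down to (3,3), left to (3,2) — 7 moves in all.
Check: all 8 open cells covered.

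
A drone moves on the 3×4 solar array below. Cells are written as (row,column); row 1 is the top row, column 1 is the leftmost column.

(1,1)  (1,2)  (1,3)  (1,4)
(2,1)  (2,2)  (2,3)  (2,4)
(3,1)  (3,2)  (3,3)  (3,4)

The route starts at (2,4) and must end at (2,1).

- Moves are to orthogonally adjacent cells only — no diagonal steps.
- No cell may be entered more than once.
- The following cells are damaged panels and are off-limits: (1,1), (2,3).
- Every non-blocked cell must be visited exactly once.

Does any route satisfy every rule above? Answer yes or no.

no

Exhausting the options from (2,4), every branch either dead-ends against blocked cells, would have to re-enter a cell already used, or reaches the goal with a constraint still unmet.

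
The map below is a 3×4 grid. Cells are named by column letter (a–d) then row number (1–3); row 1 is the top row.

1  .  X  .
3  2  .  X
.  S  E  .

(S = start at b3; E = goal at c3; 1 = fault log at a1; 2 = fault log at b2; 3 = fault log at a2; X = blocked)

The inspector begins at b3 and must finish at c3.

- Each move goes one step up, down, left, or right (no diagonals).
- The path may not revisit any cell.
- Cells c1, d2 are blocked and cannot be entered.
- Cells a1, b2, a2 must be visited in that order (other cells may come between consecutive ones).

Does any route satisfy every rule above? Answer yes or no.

no

Ignoring the required order, 1 revisit-free route from b3 to c3 passes through all of a1, b2, and a2; the waypoint orders that occur are a2 → a1 → b2 (1) — never a1 → b2 → a2.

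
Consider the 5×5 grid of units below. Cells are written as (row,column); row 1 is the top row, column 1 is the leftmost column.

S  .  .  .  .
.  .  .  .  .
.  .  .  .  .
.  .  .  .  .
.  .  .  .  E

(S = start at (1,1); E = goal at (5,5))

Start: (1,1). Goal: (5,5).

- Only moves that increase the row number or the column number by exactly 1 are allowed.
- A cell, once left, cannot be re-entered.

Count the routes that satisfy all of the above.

70

A right/down-only route from (1,1) to (5,5) makes exactly 4 down-moves and 4 right-moves in some order.
With no other constraints that would be C(8,4) = 70 routes.
That gives 70 routes.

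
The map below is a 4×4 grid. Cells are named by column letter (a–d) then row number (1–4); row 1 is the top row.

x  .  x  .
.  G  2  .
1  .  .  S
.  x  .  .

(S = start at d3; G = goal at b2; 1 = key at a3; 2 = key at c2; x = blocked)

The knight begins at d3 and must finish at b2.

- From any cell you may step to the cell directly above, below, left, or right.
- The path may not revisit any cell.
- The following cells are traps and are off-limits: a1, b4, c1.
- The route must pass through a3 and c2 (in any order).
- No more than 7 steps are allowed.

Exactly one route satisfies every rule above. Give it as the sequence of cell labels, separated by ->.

The 7-move cap with required stops at a3, c2 leaves no slack for detours.
Route from d3: up to d2, left to c2, down to c3, 2× left (reaching a3), up to a2, right to b2 — 7 moves in all.
Check: all required cells visited; 7 ≤ 7 moves.

d3 -> d2 -> c2 -> c3 -> b3 -> a3 -> a2 -> b2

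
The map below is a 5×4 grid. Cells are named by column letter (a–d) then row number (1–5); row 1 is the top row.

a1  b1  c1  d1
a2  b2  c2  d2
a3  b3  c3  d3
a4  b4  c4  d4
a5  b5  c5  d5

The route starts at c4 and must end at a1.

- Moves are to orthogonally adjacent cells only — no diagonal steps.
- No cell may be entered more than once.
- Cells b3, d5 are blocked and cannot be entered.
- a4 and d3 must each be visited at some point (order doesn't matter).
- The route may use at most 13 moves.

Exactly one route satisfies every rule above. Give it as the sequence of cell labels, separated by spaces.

c4 b4 a4 a3 a2 b2 c2 c3 d3 d2 d1 c1 b1 a1

The 13-move cap with required stops at a4, d3 leaves no slack for detours.
Route from c4: left 2 to a4, up 2 to a2, right 2 to c2, down 1 to c3, right 1 to d3, up 2 to d1, left 3 to a1 — 13 moves in all.
Check: all required cells visited; 13 ≤ 13 moves.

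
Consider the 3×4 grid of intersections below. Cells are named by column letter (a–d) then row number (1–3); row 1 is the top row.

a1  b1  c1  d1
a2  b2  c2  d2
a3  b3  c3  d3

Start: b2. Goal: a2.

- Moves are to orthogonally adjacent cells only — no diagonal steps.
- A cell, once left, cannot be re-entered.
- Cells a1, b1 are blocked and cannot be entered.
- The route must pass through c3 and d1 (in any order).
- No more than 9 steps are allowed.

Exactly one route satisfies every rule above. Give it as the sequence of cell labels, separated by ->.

b2 -> c2 -> c1 -> d1 -> d2 -> d3 -> c3 -> b3 -> a3 -> a2

The 9-move cap with required stops at c3, d1 leaves no slack for detours.
Route from b2: right to c2, up to c1, right to d1, 2× down (reaching d3), 3× left (reaching a3), up to a2 — 9 moves in all.
Check: all required cells visited; 9 ≤ 9 moves.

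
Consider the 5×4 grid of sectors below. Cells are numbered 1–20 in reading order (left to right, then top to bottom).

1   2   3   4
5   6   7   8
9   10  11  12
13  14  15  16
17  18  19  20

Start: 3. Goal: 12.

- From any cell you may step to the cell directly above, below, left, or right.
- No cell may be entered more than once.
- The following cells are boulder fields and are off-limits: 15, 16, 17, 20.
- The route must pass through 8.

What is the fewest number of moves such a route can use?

3

Any route passes through 8 somewhere between 3 and 12. Summing Manhattan distances along the two legs (3 → 8 → 12) gives a lower bound of 2 + 1 = 3 moves.
A route of 3 moves achieves this: 3 → 7 → 8 → 12.
Since 3 matches the lower bound, it is optimal.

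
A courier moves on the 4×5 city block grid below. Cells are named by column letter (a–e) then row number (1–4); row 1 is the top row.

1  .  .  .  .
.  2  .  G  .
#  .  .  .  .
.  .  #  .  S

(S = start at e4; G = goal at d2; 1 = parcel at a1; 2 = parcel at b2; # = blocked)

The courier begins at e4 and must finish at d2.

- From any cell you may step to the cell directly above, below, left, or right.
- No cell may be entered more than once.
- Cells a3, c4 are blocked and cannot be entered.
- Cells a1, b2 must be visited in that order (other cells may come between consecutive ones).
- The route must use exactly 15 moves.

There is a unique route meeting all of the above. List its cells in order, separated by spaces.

e4 d4 d3 e3 e2 e1 d1 c1 b1 a1 a2 b2 b3 c3 c2 d2

The waypoints must appear in the order a1, b2, with no cell reused.
Route from e4: left 1 to d4, up 1 to d3, right 1 to e3, up 2 to e1, left 4 to a1, down 1 to a2, right 1 to b2, down 1 to b3, right 1 to c3, up 1 to c2, right 1 to d2 — 15 moves in all.
Check: order respected (1 at step 9, 2 at step 11); 15 moves as required.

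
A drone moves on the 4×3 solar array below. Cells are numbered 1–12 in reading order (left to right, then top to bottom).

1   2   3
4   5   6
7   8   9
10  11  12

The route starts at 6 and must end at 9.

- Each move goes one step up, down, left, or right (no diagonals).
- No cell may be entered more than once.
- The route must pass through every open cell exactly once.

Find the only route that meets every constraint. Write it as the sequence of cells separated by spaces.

Need to visit all 12 open cells exactly once, starting at 6 and ending at 9.
Cell 1 has only two open neighbours (4 and 2), so the path must pass straight through it: one of those is the cell it's entered from and the other is where it exits.
Route from 6: up 1 to 3, left 2 to 1, down 1 to 4, right 1 to 5, down 1 to 8, left 1 to 7, down 1 to 10, right 2 to 12, up 1 to 9 — 11 moves in all.
Check: all 12 open cells covered.

6 3 2 1 4 5 8 7 10 11 12 9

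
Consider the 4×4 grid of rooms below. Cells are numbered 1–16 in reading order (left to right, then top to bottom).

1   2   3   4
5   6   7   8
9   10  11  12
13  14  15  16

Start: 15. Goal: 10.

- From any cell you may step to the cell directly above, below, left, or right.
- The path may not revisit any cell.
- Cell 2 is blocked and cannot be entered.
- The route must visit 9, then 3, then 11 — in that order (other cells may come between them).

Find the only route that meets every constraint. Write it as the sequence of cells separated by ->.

The waypoints must appear in the order 9, 3, 11, with no cell reused.
Route from 15: left 2 to 13, up 2 to 5, right 2 to 7, up 1 to 3, right 1 to 4, down 2 to 12, left 2 to 10 — 12 moves in all.
Check: order respected (9 at step 3, 3 at step 7, 11 at step 11).

15 -> 14 -> 13 -> 9 -> 5 -> 6 -> 7 -> 3 -> 4 -> 8 -> 12 -> 11 -> 10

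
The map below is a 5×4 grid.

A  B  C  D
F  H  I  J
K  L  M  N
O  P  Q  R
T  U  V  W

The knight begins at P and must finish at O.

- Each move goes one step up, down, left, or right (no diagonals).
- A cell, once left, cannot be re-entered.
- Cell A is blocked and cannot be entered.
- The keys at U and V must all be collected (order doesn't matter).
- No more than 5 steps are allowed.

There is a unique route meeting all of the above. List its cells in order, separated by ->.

The budget equals the shortest possible length, so every move has to be on a shortest route through the required cells.
Route from P: right to Q, down to V, 2× left (reaching T), up to O — 5 moves in all.
Check: all required cells visited; 5 ≤ 5 moves.

P -> Q -> V -> U -> T -> O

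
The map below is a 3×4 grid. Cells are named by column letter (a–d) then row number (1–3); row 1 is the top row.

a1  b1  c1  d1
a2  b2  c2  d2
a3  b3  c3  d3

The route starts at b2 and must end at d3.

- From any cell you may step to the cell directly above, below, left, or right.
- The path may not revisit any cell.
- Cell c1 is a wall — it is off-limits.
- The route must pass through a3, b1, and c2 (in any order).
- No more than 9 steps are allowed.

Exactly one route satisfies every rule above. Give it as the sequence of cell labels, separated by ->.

Any route must reach a3, b1, and c2 and still end at d3 within 9 moves, so the order of the required stops is forced.
Route from b2: up 1 to b1, left 1 to a1, down 2 to a3, right 2 to c3, up 1 to c2, right 1 to d2, down 1 to d3 — 9 moves in all.
Check: all required cells visited; 9 ≤ 9 moves.

b2 -> b1 -> a1 -> a2 -> a3 -> b3 -> c3 -> c2 -> d2 -> d3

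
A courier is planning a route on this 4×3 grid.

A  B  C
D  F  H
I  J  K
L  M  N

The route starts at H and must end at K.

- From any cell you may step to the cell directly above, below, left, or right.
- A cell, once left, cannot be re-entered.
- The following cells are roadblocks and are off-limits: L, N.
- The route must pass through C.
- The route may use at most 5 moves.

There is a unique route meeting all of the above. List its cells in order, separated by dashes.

H - C - B - F - J - K

The 5-move cap with required stops at C leaves no slack for detours.
Route from H: up to C, left to B, 2× down (reaching J), right to K — 5 moves in all.
Check: all required cells visited; 5 ≤ 5 moves.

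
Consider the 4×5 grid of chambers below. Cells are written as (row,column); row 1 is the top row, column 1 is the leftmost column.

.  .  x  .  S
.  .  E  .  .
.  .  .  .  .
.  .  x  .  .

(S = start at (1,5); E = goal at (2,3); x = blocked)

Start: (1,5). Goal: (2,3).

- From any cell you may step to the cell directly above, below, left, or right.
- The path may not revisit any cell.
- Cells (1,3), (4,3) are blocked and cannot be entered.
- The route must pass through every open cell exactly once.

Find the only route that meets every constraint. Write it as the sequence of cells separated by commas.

Need to visit all 18 open cells exactly once, starting at (1,5) and ending at (2,3).
Cell (4,4) has only two open neighbours ((3,4) and (4,5)), so the path must pass straight through it: one of those is the cell it's entered from and the other is where it exits.
Route from (1,5): left to (1,4), down to (2,4), right to (2,5), 2× down (reaching (4,5)), left to (4,4), up to (3,4), 2× left (reaching (3,2)), down to (4,2), left to (4,1), 3× up (reaching (1,1)), right to (1,2), down to (2,2), right to (2,3) — 17 moves in all.
Check: all 18 open cells covered.

(1,5), (1,4), (2,4), (2,5), (3,5), (4,5), (4,4), (3,4), (3,3), (3,2), (4,2), (4,1), (3,1), (2,1), (1,1), (1,2), (2,2), (2,3)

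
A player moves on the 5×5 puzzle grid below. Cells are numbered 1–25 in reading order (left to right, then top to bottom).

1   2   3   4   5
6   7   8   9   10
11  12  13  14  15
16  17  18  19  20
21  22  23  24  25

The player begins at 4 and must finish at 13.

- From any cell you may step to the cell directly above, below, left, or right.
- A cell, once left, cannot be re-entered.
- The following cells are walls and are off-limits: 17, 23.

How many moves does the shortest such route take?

3

The Manhattan distance from 4 to 13 is |1−3| + |4−3| = 3, so at least 3 moves are needed.
A route of 3 moves achieves this: 4 → 9 → 14 → 13.
Since 3 matches the lower bound, it is optimal.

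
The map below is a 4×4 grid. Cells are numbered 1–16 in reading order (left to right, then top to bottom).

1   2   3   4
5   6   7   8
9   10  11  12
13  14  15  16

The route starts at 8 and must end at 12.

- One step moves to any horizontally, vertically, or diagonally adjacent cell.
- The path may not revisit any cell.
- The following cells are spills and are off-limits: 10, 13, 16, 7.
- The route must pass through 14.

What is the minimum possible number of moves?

Any route passes through 14 somewhere between 8 and 12. Summing Chebyshev distances along the two legs (8 → 14 → 12) gives a lower bound of 2 + 2 = 4 moves.
A route of 4 moves achieves this: 8 → 11 → 14 → 15 → 12.
Since 4 matches the lower bound, it is optimal.

4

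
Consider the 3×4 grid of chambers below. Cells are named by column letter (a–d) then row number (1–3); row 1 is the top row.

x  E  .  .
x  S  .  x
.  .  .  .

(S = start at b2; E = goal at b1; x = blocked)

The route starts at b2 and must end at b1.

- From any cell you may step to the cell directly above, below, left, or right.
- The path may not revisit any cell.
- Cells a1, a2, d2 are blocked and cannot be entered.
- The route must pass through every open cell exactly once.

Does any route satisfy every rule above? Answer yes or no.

no

Cell d1 has only one open neighbour but is neither the start nor the goal, so a Hamiltonian route would have to both enter and leave it through the same neighbour — impossible without revisiting.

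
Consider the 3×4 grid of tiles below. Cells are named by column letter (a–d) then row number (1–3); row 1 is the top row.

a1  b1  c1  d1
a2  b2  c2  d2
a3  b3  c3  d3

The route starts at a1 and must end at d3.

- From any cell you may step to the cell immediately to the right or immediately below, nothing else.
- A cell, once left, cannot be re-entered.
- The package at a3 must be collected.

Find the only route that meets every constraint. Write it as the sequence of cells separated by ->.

a1 -> a2 -> a3 -> b3 -> c3 -> d3

Moves only go right or down, so the column and row indices never decrease.
Route from a1: 2× down (reaching a3), 3× right (reaching d3) — 5 moves in all.
Check: all required cells visited.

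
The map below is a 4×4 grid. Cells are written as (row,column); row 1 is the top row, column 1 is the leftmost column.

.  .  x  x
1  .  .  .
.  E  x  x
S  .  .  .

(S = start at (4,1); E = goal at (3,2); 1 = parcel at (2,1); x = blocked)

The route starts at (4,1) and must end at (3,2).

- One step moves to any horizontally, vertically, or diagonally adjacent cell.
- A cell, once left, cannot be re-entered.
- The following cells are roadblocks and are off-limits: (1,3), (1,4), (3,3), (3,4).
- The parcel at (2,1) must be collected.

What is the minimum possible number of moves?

3

Any route passes through (2,1) somewhere between (4,1) and (3,2). Summing Chebyshev distances along the two legs ((4,1) → (2,1) → (3,2)) gives a lower bound of 2 + 1 = 3 moves.
A route of 3 moves achieves this: (4,1) → (3,1) → (2,1) → (3,2).
Since 3 matches the lower bound, it is optimal.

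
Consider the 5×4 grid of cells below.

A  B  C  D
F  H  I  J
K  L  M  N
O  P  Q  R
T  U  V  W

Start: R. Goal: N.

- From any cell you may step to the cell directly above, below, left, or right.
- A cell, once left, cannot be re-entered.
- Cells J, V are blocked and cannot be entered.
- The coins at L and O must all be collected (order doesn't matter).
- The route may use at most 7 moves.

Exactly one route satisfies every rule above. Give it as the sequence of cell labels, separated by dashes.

R - Q - P - O - K - L - M - N

The budget equals the shortest possible length, so every move has to be on a shortest route through the required cells.
Route from R: 3× left (reaching O), up to K, 3× right (reaching N) — 7 moves in all.
Check: all required cells visited; 7 ≤ 7 moves.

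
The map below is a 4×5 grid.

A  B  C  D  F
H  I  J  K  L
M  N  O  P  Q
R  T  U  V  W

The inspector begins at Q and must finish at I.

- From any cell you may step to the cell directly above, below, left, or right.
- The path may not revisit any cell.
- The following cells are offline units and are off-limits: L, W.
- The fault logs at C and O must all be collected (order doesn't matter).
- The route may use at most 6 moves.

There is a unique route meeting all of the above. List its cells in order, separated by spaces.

Q P O J C B I

The budget equals the shortest possible length, so every move has to be on a shortest route through the required cells.
Route from Q: left 2 to O, up 2 to C, left 1 to B, down 1 to I — 6 moves in all.
Check: all required cells visited; 6 ≤ 6 moves.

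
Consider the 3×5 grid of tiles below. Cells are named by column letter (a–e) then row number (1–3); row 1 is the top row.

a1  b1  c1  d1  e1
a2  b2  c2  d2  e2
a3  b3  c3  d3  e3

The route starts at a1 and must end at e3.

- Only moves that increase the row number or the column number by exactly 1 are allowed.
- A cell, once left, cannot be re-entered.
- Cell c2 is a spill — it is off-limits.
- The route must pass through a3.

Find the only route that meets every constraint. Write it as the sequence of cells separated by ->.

Moves only go right or down, so the column and row indices never decrease.
Route from a1: 2× down (reaching a3), 4× right (reaching e3) — 6 moves in all.
Check: all required cells visited.

a1 -> a2 -> a3 -> b3 -> c3 -> d3 -> e3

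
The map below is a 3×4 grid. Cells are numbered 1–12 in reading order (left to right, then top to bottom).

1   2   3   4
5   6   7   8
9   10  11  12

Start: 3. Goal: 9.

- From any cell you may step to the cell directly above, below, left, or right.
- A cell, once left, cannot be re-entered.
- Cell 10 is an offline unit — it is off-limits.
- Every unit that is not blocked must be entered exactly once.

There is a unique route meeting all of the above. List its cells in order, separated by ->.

Need to visit all 11 open cells exactly once, starting at 3 and ending at 9.
Cell 1 has only two open neighbours (5 and 2), so the path must pass straight through it: one of those is the cell it's entered from and the other is where it exits.
Route from 3: right 1 to 4, down 2 to 12, left 1 to 11, up 1 to 7, left 1 to 6, up 1 to 2, left 1 to 1, down 2 to 9 — 10 moves in all.
Check: all 11 open cells covered.

3 -> 4 -> 8 -> 12 -> 11 -> 7 -> 6 -> 2 -> 1 -> 5 -> 9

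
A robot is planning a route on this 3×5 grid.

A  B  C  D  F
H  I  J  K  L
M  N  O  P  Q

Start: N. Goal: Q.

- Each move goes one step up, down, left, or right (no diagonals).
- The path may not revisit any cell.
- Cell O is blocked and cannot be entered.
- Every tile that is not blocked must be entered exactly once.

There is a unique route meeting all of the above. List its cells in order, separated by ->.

N -> M -> H -> A -> B -> I -> J -> C -> D -> F -> L -> K -> P -> Q

Need to visit all 14 open cells exactly once, starting at N and ending at Q.
Cell A has only two open neighbours (H and B), so the path must pass straight through it: one of those is the cell it's entered from and the other is where it exits.
Route from N: left to M, 2× up (reaching A), right to B, down to I, right to J, up to C, 2× right (reaching F), down to L, left to K, down to P, right to Q — 13 moves in all.
Check: all 14 open cells covered.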